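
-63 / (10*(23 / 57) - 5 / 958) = -15.63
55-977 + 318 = -604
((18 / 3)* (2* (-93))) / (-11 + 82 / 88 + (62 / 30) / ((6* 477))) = 110.85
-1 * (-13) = 13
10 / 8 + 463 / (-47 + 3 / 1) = -102 / 11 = -9.27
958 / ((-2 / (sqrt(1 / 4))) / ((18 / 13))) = -4311 / 13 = -331.62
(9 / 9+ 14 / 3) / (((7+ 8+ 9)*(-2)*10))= -17 / 1440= -0.01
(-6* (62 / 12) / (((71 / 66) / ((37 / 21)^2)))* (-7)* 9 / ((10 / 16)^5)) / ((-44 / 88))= -183564632064 / 1553125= -118190.51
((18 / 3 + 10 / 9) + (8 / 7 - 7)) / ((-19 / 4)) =-316 / 1197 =-0.26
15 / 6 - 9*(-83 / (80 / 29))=21863 / 80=273.29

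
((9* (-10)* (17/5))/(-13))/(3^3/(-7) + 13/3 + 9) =6426/2587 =2.48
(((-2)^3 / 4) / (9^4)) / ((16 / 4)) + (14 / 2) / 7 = 13121 / 13122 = 1.00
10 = 10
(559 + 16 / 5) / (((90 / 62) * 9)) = 29047 / 675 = 43.03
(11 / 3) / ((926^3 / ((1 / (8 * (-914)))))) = -11 / 17417683614336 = -0.00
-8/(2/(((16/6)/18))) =-16/27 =-0.59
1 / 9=0.11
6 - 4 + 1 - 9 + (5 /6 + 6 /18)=-29 /6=-4.83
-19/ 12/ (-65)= 19/ 780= 0.02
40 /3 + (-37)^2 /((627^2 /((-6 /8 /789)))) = 5514288071 /413571708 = 13.33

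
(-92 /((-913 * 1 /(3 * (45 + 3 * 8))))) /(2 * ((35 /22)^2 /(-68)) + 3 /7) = 199428768 /3385819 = 58.90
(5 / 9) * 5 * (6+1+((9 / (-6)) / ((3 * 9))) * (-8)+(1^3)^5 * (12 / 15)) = 1855 / 81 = 22.90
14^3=2744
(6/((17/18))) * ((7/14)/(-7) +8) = 5994/119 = 50.37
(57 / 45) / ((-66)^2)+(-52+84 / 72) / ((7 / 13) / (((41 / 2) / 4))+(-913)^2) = 6671221477 / 29030061038220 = 0.00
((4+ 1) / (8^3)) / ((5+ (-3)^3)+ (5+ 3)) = -5 / 7168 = -0.00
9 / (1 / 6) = 54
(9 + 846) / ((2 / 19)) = 16245 / 2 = 8122.50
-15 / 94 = -0.16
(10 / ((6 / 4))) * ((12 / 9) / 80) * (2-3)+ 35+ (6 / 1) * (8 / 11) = 3886 / 99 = 39.25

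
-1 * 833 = -833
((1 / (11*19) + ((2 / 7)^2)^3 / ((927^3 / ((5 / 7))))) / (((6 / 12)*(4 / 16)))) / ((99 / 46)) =241420030943278832 / 13573972444940594379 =0.02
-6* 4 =-24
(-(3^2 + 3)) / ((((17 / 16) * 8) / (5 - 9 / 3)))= -48 / 17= -2.82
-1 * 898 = -898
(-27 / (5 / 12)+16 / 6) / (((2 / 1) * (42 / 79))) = -18407 / 315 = -58.43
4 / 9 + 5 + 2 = 67 / 9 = 7.44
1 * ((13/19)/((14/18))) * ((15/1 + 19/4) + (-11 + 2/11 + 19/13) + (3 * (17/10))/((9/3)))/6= 14823/8360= 1.77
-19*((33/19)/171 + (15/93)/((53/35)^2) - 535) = 50446416751/4963503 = 10163.47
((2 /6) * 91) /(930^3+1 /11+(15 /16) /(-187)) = 272272 /7219908432771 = 0.00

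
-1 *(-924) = 924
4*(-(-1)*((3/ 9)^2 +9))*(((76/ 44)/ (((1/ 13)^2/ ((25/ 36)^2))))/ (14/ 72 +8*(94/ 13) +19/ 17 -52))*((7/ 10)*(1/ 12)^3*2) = 0.58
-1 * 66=-66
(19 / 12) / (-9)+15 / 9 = 161 / 108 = 1.49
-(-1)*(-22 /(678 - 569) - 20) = -2202 /109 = -20.20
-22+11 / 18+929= 16337 / 18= 907.61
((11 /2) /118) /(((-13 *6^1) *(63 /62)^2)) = -10571 /18265338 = -0.00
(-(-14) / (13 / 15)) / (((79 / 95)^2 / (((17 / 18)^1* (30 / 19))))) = 2826250 / 81133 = 34.83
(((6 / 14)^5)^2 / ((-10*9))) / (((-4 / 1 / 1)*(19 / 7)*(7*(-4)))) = -6561 / 858724756960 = -0.00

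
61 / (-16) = -61 / 16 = -3.81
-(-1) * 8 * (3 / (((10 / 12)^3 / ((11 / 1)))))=57024 / 125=456.19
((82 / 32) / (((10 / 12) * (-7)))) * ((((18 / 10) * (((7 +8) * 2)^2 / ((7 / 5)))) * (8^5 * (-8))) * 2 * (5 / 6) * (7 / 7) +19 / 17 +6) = 7399931799819 / 33320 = 222086788.71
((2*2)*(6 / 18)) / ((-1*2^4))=-1 / 12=-0.08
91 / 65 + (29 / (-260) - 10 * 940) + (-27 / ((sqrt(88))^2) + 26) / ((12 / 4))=-32226985 / 3432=-9390.15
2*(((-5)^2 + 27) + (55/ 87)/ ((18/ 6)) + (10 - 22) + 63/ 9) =94.42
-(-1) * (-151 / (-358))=151 / 358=0.42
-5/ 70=-1/ 14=-0.07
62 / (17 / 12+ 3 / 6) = 744 / 23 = 32.35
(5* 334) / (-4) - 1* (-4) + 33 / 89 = -73537 / 178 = -413.13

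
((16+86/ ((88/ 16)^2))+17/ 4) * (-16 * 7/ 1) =-312956/ 121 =-2586.41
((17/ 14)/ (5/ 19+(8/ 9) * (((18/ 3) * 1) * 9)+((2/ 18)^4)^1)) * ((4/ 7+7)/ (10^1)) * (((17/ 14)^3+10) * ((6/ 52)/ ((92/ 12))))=32704348112343/ 9675025350914560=0.00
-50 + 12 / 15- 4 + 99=229 / 5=45.80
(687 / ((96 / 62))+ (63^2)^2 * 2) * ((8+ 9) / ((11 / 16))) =779066497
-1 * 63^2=-3969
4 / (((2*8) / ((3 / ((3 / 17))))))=17 / 4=4.25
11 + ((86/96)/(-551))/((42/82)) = 6107725/555408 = 11.00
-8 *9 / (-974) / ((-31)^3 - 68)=-12 / 4847111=-0.00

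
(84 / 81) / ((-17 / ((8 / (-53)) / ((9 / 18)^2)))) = 896 / 24327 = 0.04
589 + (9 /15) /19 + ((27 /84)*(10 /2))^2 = 44063447 /74480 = 591.61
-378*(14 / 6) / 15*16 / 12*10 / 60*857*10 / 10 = -167972 / 15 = -11198.13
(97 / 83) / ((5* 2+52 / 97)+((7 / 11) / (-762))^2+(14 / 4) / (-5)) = 0.12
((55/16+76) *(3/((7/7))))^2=14538969/256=56792.85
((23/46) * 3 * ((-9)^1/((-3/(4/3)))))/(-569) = -0.01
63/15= 21/5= 4.20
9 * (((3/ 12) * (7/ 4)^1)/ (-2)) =-63/ 32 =-1.97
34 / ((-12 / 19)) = -323 / 6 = -53.83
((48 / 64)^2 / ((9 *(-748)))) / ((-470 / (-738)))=-369 / 2812480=-0.00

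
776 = 776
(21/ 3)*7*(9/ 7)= 63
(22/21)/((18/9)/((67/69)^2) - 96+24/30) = -246895/21936117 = -0.01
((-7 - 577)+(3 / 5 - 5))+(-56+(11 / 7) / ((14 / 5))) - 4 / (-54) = -8517007 / 13230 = -643.76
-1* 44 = -44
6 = 6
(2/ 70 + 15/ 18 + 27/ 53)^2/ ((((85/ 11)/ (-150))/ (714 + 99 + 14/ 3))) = -6285937257127/ 210590730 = -29849.07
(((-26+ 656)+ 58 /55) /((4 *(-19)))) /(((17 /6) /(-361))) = 989178 /935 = 1057.94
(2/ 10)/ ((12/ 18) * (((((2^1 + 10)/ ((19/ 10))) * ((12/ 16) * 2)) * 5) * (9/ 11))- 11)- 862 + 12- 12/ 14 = -13192331/ 15505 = -850.84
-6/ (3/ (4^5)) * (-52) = 106496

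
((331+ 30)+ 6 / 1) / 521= 367 / 521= 0.70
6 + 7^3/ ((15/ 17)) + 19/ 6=3979/ 10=397.90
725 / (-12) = -725 / 12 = -60.42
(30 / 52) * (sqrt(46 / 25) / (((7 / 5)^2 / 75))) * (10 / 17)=17.62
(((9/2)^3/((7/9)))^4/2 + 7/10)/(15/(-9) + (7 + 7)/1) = 27795303039302031/3638763520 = 7638667.06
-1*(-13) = 13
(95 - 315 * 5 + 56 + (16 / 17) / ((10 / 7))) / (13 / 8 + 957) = -967872 / 651865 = -1.48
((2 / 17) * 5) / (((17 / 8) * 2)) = 40 / 289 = 0.14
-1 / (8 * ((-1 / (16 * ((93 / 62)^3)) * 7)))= 27 / 28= 0.96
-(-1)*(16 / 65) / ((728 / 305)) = 122 / 1183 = 0.10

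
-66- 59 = -125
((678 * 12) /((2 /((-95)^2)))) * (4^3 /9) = 261075200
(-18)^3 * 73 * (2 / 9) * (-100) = 9460800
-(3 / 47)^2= -9 / 2209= -0.00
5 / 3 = 1.67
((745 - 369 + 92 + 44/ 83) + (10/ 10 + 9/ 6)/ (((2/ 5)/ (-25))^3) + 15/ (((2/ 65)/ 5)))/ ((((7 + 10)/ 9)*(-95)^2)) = -7260189003/ 203748400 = -35.63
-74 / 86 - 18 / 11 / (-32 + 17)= -0.75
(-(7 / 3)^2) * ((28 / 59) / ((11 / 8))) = -10976 / 5841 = -1.88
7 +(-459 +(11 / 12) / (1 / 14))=-2635 / 6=-439.17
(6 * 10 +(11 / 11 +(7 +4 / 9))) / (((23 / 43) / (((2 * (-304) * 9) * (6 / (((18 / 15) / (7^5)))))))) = -1353358800640 / 23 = -58841686984.35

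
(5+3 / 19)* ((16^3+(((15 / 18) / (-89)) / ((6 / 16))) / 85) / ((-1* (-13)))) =5465972344 / 3363399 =1625.13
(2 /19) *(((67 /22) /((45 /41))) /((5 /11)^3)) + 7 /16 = 6066317 /1710000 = 3.55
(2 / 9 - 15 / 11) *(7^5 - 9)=-1898174 / 99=-19173.47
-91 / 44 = -2.07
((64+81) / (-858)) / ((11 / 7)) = -1015 / 9438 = -0.11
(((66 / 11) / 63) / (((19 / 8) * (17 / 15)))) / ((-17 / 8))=-640 / 38437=-0.02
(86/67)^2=7396/4489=1.65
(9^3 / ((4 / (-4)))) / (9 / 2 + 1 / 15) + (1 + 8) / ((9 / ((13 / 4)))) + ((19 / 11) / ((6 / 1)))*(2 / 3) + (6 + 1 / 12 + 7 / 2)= -3976937 / 27126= -146.61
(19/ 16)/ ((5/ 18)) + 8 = 491/ 40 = 12.28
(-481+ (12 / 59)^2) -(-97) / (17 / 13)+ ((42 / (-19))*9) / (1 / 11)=-703428778 / 1124363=-625.62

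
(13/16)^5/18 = 371293/18874368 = 0.02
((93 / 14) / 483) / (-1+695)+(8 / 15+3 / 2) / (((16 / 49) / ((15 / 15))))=1168908961 / 187713120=6.23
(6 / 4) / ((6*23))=0.01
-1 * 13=-13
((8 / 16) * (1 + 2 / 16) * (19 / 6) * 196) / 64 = 2793 / 512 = 5.46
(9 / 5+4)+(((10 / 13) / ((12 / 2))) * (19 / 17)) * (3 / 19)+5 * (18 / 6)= 23009 / 1105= 20.82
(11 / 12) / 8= 11 / 96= 0.11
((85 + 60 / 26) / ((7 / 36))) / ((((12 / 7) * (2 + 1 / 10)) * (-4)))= -5675 / 182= -31.18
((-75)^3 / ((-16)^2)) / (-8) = 421875 / 2048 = 205.99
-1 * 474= -474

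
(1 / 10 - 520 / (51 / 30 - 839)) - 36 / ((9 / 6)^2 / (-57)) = 76422133 / 83730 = 912.72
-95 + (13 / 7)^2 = -4486 / 49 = -91.55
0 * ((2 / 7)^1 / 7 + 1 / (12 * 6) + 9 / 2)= 0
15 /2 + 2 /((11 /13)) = 217 /22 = 9.86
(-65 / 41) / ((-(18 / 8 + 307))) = 260 / 50717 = 0.01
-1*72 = -72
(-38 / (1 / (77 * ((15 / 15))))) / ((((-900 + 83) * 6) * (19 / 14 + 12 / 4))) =1078 / 7869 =0.14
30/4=15/2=7.50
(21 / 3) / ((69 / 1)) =7 / 69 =0.10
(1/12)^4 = 1/20736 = 0.00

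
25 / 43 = 0.58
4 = 4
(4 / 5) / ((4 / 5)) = 1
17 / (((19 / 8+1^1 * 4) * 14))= 4 / 21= 0.19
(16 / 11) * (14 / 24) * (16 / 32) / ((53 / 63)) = 294 / 583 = 0.50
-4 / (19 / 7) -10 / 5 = -66 / 19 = -3.47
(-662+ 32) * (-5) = 3150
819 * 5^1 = 4095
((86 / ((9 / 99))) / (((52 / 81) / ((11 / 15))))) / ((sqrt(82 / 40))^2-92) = -12.01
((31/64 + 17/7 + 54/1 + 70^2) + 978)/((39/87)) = 77106389/5824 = 13239.42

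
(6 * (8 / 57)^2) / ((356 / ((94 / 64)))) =47 / 96387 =0.00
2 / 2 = 1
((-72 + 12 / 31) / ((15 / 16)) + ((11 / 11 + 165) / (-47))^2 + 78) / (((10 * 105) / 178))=28619018 / 11983825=2.39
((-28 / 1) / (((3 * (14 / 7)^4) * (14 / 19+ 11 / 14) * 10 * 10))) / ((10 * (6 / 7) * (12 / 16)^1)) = -6517 / 10935000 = -0.00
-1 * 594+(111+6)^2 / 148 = -74223 / 148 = -501.51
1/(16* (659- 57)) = 1/9632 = 0.00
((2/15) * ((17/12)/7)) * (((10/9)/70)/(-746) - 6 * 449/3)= -143494297/5921748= -24.23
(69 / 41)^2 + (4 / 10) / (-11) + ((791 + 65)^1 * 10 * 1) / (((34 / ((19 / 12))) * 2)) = 952988218 / 4715205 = 202.11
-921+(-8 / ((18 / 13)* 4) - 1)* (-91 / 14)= -8146 / 9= -905.11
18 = 18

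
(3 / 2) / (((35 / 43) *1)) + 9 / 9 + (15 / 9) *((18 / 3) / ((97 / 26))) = 37503 / 6790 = 5.52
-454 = -454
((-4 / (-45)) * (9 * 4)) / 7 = 16 / 35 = 0.46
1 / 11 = 0.09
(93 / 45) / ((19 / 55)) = 341 / 57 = 5.98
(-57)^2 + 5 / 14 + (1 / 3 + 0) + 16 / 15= 227553 / 70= 3250.76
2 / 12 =1 / 6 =0.17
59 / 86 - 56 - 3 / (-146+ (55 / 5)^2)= -118667 / 2150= -55.19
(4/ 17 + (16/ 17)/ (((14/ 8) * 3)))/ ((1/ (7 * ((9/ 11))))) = 444/ 187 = 2.37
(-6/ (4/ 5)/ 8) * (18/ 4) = -135/ 32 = -4.22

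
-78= -78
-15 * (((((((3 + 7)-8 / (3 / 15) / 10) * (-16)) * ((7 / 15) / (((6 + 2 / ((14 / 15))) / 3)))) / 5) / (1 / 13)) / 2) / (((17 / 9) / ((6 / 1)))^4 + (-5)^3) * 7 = -18.03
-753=-753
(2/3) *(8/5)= 1.07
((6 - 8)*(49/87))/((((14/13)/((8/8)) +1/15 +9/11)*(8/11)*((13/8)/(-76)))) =563255/15254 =36.93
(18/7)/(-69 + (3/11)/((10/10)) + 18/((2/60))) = 11/2016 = 0.01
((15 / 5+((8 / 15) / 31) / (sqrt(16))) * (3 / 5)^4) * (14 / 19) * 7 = 3696462 / 1840625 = 2.01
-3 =-3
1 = 1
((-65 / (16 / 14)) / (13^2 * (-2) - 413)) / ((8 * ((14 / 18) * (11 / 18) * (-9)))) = -585 / 264352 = -0.00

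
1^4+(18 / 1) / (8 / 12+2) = 31 / 4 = 7.75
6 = 6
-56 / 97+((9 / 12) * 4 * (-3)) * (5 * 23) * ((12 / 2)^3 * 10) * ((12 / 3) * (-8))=6939302344 / 97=71539199.42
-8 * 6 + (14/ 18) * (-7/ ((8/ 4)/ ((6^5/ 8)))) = -2694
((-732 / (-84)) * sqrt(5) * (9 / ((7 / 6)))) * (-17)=-55998 * sqrt(5) / 49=-2555.41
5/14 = 0.36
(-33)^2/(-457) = -1089/457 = -2.38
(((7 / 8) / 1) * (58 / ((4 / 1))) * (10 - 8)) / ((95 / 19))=203 / 40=5.08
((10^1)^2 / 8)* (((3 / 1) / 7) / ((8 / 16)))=75 / 7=10.71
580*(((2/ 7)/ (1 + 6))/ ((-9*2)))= -580/ 441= -1.32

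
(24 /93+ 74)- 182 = -3340 /31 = -107.74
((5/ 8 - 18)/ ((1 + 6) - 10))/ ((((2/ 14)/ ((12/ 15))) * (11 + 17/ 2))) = 973/ 585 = 1.66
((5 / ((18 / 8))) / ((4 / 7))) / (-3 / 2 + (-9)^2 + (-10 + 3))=14 / 261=0.05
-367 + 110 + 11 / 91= -23376 / 91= -256.88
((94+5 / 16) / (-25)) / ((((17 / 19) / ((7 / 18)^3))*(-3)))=3278051 / 39657600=0.08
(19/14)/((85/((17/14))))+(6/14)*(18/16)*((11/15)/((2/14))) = 4889/1960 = 2.49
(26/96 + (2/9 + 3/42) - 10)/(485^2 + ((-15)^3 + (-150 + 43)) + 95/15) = -9511/233603328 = -0.00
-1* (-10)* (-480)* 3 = -14400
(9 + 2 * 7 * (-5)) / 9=-6.78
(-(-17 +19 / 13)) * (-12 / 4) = -606 / 13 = -46.62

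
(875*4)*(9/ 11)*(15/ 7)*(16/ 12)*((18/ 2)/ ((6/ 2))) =270000/ 11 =24545.45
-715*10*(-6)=42900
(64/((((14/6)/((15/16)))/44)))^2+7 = 62726743/49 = 1280137.61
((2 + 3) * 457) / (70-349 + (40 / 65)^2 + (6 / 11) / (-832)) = -135930080 / 16574663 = -8.20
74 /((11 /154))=1036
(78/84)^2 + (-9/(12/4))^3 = -5123/196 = -26.14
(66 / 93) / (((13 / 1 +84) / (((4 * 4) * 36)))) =12672 / 3007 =4.21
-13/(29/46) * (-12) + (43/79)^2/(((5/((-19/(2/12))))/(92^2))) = -51514761336/904945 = -56925.85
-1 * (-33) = 33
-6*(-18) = 108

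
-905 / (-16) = 56.56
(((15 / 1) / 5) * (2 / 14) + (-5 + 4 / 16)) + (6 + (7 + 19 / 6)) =995 / 84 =11.85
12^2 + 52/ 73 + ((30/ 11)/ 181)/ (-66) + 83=364059958/ 1598773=227.71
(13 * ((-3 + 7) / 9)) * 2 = 104 / 9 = 11.56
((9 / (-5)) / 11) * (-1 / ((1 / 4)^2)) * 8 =1152 / 55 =20.95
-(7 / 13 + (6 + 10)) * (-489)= 105135 / 13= 8087.31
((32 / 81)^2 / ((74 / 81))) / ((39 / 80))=0.35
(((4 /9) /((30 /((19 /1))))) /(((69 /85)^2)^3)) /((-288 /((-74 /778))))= 53027221896875 /163218883224922992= 0.00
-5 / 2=-2.50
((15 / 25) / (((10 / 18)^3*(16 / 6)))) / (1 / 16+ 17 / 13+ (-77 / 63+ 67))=1535274 / 78563125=0.02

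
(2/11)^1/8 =1/44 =0.02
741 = 741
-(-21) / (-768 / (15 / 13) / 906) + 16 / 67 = -3160231 / 111488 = -28.35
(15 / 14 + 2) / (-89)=-43 / 1246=-0.03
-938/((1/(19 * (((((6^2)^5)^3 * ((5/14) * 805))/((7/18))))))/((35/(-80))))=1274337086302222422233422233600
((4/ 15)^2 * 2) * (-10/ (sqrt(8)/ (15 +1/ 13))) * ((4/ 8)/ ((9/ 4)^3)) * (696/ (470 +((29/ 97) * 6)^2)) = -109528588288 * sqrt(2)/ 316472995215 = -0.49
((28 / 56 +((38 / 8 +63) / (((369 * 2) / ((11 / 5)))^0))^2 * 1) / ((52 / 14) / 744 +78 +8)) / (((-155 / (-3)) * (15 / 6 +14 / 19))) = 29306151 / 91822370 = 0.32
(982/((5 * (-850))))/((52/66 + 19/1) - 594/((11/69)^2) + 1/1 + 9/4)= 64812/6549434875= 0.00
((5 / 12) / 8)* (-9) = -15 / 32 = -0.47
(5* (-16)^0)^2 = 25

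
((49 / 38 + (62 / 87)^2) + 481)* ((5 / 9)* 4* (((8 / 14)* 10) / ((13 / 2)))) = 111090508000 / 117781209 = 943.19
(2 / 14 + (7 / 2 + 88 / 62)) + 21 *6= 56881 / 434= 131.06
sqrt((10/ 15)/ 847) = 0.03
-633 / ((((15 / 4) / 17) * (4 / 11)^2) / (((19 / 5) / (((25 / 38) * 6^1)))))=-156683747 / 7500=-20891.17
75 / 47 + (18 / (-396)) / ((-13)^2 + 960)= 1862803 / 1167386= 1.60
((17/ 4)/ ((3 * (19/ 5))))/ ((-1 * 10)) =-17/ 456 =-0.04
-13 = -13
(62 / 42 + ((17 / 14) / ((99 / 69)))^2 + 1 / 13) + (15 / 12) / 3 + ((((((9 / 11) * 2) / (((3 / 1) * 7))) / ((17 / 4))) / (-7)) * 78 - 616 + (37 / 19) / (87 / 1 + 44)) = -18007693960625 / 29352231909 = -613.50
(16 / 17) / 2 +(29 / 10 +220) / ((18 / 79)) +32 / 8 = 1002409 / 1020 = 982.75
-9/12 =-3/4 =-0.75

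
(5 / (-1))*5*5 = -125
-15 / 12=-1.25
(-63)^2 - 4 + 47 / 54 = 214157 / 54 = 3965.87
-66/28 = -33/14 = -2.36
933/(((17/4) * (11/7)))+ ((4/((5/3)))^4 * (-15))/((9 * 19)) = 60751956/444125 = 136.79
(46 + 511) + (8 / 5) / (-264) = 91904 / 165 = 556.99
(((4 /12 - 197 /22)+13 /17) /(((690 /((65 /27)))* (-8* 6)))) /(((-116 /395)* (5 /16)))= -9053005 /1454839056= -0.01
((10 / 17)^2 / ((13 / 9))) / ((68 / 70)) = 15750 / 63869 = 0.25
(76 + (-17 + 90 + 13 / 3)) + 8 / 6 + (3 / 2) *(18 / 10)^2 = 23929 / 150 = 159.53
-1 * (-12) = 12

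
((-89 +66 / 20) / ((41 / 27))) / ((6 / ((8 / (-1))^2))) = -123408 / 205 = -601.99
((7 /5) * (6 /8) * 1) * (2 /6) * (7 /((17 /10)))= 49 /34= 1.44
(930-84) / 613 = 1.38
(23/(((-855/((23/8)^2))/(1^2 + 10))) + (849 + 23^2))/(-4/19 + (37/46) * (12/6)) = 1731217429/1759680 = 983.83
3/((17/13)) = 39/17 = 2.29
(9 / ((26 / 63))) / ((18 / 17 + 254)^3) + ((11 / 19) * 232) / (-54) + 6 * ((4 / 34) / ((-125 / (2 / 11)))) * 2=-63270552628436088919 / 25416172723848192000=-2.49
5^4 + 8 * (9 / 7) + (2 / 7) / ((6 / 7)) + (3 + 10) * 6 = 713.62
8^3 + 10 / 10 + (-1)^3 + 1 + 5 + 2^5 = 550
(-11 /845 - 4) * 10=-6782 /169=-40.13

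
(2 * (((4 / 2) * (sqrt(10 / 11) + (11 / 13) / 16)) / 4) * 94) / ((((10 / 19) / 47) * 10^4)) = 0.84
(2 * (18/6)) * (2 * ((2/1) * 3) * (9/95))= 648/95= 6.82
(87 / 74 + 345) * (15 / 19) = 384255 / 1406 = 273.30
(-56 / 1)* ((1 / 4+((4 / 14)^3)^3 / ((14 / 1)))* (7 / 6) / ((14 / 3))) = -282476273 / 80707214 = -3.50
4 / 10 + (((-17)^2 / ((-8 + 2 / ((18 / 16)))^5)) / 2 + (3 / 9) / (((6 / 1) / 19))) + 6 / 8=108552325291 / 49565859840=2.19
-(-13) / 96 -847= -81299 / 96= -846.86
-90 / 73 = -1.23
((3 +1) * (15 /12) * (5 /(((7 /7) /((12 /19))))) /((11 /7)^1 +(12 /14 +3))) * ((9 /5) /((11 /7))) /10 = 0.33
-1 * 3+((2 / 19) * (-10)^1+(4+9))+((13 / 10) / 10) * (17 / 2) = 38199 / 3800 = 10.05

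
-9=-9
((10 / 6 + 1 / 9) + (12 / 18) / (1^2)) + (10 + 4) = 148 / 9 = 16.44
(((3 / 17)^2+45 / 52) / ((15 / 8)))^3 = 0.11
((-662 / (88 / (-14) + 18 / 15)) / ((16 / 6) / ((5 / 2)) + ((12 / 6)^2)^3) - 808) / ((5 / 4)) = -70012337 / 108580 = -644.80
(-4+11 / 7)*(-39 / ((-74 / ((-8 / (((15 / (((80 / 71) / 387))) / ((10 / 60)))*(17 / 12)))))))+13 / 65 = 7124863 / 35582715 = 0.20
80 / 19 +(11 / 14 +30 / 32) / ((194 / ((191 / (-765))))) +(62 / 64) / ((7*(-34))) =379362203 / 90233280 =4.20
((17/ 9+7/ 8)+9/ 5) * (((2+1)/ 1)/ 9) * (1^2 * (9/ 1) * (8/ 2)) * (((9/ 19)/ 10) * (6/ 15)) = 4929/ 4750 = 1.04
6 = 6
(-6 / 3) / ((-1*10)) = 1 / 5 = 0.20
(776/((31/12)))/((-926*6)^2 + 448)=0.00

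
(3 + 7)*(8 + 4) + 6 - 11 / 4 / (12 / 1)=6037 / 48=125.77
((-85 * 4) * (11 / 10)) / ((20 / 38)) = -3553 / 5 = -710.60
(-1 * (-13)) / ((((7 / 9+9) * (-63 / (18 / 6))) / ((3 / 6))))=-39 / 1232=-0.03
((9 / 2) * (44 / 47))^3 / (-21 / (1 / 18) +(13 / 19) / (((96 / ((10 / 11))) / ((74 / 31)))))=-1207020906432 / 6102205442309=-0.20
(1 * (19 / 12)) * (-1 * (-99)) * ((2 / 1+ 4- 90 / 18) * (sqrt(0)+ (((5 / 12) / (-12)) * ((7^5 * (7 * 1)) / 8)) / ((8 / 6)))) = -60030.86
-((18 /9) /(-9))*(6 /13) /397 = 0.00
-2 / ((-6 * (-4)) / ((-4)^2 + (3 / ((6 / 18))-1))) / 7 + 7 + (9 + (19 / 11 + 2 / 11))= 1357 / 77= 17.62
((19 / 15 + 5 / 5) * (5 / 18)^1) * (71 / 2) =1207 / 54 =22.35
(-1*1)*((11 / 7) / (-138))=11 / 966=0.01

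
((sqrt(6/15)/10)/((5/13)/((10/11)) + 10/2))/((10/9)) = 39*sqrt(10)/11750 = 0.01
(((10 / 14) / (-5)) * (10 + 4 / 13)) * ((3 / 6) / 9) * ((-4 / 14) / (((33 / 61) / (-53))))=-433222 / 189189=-2.29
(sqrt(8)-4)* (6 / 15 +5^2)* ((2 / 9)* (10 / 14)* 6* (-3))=2032 / 7-1016* sqrt(2) / 7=85.02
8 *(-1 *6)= -48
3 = 3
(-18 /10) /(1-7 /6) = 54 /5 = 10.80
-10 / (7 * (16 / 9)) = -45 / 56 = -0.80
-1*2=-2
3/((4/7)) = 21/4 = 5.25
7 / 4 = 1.75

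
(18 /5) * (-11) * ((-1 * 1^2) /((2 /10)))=198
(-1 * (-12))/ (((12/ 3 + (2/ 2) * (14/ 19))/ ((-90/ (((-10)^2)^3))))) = -57/ 250000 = -0.00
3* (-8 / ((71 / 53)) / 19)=-1272 / 1349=-0.94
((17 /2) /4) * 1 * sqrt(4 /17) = sqrt(17) /4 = 1.03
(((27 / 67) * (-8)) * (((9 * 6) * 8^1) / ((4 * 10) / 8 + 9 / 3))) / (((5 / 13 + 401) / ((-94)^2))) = -669910176 / 174803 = -3832.37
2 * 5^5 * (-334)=-2087500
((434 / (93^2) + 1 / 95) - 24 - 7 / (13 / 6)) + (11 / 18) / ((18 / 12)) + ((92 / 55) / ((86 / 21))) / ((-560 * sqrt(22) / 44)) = -27664424 / 1033695 - 69 * sqrt(22) / 47300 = -26.77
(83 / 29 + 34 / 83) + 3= 15096 / 2407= 6.27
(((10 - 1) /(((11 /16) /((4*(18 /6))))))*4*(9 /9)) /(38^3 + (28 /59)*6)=25488 /2225861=0.01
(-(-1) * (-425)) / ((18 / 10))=-2125 / 9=-236.11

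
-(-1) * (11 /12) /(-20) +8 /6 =103 /80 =1.29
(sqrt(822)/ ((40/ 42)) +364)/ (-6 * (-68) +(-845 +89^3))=7 * sqrt(822)/ 4696880 +91/ 176133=0.00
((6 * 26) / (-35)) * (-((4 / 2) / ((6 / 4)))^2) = 832 / 105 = 7.92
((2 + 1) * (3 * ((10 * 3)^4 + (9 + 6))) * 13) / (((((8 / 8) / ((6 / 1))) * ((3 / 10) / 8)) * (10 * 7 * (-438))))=-252724680 / 511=-494568.85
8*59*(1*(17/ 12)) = 668.67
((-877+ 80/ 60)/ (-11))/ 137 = 2627/ 4521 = 0.58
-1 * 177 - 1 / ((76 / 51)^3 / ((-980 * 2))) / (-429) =-1399698357 / 7846696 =-178.38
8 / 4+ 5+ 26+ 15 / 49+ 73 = 5209 / 49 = 106.31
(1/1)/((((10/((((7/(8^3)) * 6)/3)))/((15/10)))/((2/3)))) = 7/2560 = 0.00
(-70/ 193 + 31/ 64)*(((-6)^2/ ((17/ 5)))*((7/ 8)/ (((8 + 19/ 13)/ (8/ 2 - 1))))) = 0.36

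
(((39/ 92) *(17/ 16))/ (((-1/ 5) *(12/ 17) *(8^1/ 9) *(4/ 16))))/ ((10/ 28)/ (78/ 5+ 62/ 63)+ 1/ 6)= -19482255/ 255392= -76.28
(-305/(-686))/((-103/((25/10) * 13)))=-19825/141316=-0.14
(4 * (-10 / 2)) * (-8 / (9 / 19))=337.78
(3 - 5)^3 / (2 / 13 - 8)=52 / 51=1.02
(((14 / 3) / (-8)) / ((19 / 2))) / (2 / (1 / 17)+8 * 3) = -7 / 6612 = -0.00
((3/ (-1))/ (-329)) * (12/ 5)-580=-954064/ 1645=-579.98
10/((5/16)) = 32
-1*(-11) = 11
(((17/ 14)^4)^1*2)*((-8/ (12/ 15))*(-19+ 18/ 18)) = 3758445/ 4802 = 782.68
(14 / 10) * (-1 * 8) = -56 / 5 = -11.20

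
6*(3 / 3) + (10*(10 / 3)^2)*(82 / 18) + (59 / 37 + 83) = 1788512 / 2997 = 596.77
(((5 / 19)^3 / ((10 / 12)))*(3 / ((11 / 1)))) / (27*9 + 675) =0.00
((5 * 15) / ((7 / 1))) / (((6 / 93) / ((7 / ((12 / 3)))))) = 2325 / 8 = 290.62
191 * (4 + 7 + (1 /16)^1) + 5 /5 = 33823 /16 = 2113.94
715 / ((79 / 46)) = 32890 / 79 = 416.33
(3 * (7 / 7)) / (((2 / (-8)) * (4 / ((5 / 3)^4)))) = -625 / 27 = -23.15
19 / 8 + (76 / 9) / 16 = 209 / 72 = 2.90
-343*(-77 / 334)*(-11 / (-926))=290521 / 309284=0.94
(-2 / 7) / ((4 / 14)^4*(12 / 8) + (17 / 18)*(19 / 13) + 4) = -160524 / 3028475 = -0.05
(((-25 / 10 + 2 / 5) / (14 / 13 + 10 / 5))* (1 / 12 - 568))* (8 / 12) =124033 / 480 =258.40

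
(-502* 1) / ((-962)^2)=-251 / 462722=-0.00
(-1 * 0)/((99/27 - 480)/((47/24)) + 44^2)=0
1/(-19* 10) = -1/190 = -0.01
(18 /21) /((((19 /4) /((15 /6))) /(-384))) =-23040 /133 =-173.23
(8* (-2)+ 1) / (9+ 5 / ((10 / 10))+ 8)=-15 / 22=-0.68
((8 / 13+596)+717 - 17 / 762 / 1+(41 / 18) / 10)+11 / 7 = 2736357947 / 2080260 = 1315.39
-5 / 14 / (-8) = 5 / 112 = 0.04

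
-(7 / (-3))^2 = -49 / 9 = -5.44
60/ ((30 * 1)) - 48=-46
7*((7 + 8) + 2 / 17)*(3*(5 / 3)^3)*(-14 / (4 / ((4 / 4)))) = -1574125 / 306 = -5144.20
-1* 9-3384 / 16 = -441 / 2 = -220.50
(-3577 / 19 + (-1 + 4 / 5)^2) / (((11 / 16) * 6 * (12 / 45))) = -178812 / 1045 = -171.11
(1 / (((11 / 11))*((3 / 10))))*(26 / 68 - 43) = -2415 / 17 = -142.06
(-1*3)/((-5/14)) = 42/5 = 8.40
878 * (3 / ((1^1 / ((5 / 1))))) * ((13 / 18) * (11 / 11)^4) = 28535 / 3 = 9511.67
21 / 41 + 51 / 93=1348 / 1271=1.06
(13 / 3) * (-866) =-11258 / 3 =-3752.67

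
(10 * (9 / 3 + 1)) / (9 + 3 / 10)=4.30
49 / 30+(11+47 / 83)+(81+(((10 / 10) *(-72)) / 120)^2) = 1177267 / 12450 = 94.56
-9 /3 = -3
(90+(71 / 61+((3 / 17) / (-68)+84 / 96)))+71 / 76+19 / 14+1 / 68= 1769604521 / 18757256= 94.34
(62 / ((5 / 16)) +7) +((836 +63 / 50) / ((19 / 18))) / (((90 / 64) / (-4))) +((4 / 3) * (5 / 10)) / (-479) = -6999112993 / 3412875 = -2050.80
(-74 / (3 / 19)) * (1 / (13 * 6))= -703 / 117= -6.01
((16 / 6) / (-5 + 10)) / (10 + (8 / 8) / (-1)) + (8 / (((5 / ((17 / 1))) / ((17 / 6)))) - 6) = 9602 / 135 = 71.13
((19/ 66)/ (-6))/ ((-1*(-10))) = -19/ 3960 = -0.00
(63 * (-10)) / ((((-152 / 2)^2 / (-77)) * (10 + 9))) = 24255 / 54872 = 0.44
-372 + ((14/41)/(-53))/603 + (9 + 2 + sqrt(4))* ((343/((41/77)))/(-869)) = -39505192145/103515201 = -381.64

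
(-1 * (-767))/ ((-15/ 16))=-12272/ 15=-818.13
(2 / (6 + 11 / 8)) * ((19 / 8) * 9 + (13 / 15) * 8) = 7.68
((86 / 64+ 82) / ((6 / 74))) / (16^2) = 4.02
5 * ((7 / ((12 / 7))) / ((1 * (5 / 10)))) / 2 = 245 / 12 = 20.42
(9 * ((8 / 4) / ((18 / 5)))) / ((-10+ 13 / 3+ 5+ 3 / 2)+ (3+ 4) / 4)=60 / 31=1.94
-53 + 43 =-10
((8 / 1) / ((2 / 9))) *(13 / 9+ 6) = 268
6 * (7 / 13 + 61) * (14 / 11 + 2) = 1208.39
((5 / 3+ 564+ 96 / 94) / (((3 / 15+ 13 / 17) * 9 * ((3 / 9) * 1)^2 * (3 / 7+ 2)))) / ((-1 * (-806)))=2796605 / 9318972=0.30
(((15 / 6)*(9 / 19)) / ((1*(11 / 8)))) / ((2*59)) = 90 / 12331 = 0.01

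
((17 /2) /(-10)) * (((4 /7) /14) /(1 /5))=-17 /98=-0.17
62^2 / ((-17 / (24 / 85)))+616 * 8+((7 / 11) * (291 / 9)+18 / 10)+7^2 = 47070157 / 9537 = 4935.53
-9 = -9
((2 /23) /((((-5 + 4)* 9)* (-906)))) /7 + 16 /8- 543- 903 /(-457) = -539.02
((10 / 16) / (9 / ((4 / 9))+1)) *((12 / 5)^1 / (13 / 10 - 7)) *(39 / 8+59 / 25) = -1447 / 16150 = -0.09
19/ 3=6.33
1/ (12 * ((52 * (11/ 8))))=1/ 858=0.00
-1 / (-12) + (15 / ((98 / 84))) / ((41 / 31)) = 33767 / 3444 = 9.80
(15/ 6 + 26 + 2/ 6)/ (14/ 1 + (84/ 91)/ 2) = 2249/ 1128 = 1.99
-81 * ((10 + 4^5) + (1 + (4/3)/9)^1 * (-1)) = -83661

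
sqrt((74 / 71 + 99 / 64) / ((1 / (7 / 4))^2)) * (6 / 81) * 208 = 91 * sqrt(835315) / 1917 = 43.39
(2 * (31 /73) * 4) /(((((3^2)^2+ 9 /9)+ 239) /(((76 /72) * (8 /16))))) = 1178 /210897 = 0.01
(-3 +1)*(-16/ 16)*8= 16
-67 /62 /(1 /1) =-1.08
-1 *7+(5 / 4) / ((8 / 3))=-209 / 32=-6.53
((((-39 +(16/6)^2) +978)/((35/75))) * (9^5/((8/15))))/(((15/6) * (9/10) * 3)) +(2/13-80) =6052234593/182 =33254036.23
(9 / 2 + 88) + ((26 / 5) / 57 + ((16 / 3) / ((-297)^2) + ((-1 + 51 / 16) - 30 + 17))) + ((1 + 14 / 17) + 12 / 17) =576496242943 / 6837961680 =84.31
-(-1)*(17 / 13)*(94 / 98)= 799 / 637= 1.25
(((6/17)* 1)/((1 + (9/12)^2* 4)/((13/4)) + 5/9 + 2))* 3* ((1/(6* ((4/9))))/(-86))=-243/187136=-0.00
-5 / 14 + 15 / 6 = 15 / 7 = 2.14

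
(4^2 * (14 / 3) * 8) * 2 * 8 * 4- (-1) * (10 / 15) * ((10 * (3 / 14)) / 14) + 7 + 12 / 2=5621638 / 147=38242.44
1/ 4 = 0.25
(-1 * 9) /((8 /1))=-1.12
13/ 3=4.33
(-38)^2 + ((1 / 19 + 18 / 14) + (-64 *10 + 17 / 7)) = 107433 / 133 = 807.77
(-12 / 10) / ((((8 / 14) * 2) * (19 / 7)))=-147 / 380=-0.39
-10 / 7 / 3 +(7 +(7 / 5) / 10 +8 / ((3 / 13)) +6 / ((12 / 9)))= 24061 / 525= 45.83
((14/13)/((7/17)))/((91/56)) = 272/169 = 1.61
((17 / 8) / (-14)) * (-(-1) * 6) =-51 / 56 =-0.91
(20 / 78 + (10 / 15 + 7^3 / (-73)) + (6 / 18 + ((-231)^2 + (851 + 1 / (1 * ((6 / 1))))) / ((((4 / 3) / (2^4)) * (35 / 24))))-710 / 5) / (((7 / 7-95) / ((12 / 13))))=-88872028996 / 20294365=-4379.15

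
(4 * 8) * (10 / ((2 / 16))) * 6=15360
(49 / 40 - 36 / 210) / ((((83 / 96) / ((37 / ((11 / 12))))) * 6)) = 8.20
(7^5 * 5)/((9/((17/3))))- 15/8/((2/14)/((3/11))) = 125707855/2376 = 52907.35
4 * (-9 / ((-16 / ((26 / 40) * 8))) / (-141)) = -39 / 470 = -0.08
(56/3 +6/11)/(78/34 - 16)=-10778/7689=-1.40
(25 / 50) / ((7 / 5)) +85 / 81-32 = -34693 / 1134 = -30.59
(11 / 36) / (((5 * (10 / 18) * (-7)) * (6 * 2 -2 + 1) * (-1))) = 0.00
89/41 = 2.17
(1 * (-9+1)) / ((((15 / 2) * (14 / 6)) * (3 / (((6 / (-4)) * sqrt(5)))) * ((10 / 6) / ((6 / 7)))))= 0.26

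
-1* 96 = -96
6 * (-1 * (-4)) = 24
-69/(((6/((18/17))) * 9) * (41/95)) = -2185/697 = -3.13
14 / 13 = 1.08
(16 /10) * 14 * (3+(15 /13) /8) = 4578 /65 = 70.43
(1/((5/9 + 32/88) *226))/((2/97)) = 9603/41132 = 0.23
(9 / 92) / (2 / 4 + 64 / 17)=153 / 6670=0.02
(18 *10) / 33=60 / 11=5.45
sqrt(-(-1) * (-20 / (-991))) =2 * sqrt(4955) / 991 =0.14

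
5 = 5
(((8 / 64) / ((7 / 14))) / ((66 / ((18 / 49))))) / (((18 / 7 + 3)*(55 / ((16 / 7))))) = 4 / 385385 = 0.00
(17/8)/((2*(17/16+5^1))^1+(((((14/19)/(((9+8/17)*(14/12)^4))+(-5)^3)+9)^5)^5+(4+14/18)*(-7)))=-29928326639105133086643530905300665744663657624065256815221798889185216202047331514827764386621695397158231751691431816425549982975163550002866348674013/57048175380868529753428405025171306542359616768873125605285014175877185143320485385320283760893596748631382324341757545588530317138749103868235714069490182732317451153115603345930739494111698814436778523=-0.00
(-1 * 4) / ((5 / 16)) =-64 / 5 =-12.80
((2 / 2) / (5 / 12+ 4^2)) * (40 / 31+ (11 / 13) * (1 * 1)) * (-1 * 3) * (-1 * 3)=92988 / 79391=1.17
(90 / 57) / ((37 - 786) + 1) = -15 / 7106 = -0.00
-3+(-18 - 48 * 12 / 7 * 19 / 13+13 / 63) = -141.06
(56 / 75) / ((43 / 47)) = 0.82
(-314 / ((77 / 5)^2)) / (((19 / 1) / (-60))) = 471000 / 112651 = 4.18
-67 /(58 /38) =-1273 /29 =-43.90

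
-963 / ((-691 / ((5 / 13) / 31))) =4815 / 278473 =0.02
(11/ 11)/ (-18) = -1/ 18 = -0.06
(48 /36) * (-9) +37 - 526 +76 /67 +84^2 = 6556.13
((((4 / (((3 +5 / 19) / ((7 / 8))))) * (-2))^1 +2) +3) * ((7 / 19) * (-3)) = -3717 / 1178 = -3.16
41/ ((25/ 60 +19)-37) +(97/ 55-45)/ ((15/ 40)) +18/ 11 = -115.99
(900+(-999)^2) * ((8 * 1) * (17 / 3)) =45283512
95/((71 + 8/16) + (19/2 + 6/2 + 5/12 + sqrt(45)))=1.04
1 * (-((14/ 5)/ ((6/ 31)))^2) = -47089/ 225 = -209.28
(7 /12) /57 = 7 /684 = 0.01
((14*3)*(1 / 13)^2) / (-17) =-42 / 2873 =-0.01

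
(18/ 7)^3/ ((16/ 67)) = 48843/ 686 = 71.20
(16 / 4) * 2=8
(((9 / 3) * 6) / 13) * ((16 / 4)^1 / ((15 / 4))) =96 / 65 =1.48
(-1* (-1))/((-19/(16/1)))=-16/19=-0.84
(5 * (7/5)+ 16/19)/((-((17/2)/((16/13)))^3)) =-4882432/205083359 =-0.02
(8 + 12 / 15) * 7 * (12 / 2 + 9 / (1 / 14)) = 40656 / 5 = 8131.20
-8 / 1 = -8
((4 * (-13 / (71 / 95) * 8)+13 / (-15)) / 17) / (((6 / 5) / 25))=-14843075 / 21726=-683.19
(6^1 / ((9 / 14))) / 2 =14 / 3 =4.67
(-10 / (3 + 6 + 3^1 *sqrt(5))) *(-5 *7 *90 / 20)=100.27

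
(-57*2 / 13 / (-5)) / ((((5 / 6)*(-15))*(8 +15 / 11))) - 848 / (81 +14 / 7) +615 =8401514711 / 13892125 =604.77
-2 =-2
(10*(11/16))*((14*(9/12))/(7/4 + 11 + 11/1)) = 231/76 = 3.04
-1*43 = -43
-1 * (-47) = 47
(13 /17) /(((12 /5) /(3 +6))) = 195 /68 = 2.87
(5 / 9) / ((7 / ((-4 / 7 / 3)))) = -20 / 1323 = -0.02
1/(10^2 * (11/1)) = 1/1100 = 0.00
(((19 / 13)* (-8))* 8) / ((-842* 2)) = 304 / 5473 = 0.06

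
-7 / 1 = -7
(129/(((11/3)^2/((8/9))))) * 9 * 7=65016/121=537.32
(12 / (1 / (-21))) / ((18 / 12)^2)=-112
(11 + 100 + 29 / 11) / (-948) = -625 / 5214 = -0.12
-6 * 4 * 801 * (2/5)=-38448/5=-7689.60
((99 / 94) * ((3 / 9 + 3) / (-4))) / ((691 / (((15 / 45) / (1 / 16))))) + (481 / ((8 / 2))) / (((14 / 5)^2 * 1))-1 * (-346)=9200204373 / 25461968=361.33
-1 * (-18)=18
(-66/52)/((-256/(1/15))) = 11/33280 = 0.00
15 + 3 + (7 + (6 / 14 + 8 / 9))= 1658 / 63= 26.32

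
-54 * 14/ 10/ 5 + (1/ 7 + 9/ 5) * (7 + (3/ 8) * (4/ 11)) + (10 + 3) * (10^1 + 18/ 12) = 570743/ 3850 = 148.24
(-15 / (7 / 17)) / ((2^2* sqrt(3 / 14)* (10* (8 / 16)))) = -17* sqrt(42) / 28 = -3.93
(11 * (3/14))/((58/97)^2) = 310497/47096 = 6.59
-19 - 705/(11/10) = -7259/11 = -659.91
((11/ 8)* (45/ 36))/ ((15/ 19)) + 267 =25841/ 96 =269.18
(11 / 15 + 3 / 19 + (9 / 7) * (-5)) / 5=-11047 / 9975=-1.11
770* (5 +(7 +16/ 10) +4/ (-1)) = 7392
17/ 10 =1.70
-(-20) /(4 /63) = 315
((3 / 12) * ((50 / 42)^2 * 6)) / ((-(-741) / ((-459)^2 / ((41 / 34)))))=501.23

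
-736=-736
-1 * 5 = -5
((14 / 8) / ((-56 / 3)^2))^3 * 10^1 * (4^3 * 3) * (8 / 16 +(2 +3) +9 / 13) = 251505 / 166985728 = 0.00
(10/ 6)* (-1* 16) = -80/ 3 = -26.67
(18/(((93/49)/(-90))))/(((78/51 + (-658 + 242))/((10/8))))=2.57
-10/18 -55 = -500/9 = -55.56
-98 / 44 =-49 / 22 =-2.23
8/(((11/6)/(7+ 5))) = 576/11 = 52.36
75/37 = 2.03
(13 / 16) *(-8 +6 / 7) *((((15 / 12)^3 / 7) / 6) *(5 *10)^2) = -25390625 / 37632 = -674.71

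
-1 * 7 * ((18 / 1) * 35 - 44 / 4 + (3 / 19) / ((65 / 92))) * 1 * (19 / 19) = -5353187 / 1235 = -4334.56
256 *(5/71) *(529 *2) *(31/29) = 41981440/2059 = 20389.24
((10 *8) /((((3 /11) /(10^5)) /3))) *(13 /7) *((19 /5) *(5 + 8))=56513600000 /7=8073371428.57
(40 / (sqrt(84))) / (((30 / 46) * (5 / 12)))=368 * sqrt(21) / 105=16.06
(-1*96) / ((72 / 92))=-368 / 3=-122.67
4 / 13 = 0.31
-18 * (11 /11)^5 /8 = -9 /4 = -2.25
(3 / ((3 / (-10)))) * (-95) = 950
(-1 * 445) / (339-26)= -445 / 313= -1.42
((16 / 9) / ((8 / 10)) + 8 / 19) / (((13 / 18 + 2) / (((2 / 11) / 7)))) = 1808 / 71687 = 0.03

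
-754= -754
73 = 73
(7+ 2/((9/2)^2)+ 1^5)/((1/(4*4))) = 10496/81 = 129.58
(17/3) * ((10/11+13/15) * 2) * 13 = 129506/495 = 261.63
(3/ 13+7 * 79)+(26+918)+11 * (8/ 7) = 137392/ 91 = 1509.80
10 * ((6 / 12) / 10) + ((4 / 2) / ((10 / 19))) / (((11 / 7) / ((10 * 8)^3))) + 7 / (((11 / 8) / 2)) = 27238635 / 22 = 1238119.77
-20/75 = -4/15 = -0.27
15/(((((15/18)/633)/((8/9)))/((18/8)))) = 22788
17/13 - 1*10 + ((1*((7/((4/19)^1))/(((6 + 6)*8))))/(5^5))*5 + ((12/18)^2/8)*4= -8.47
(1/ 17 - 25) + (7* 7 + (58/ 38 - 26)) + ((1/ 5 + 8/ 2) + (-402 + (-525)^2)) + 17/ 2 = 889009971/ 3230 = 275235.29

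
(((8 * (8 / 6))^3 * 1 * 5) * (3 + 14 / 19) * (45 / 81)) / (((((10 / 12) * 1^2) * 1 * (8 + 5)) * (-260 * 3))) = -1163264 / 780273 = -1.49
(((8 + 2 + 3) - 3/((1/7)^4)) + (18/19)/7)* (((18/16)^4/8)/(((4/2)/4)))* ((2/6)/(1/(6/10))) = -1568492343/2723840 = -575.84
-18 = -18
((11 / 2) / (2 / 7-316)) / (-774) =77 / 3421080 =0.00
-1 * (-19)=19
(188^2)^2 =1249198336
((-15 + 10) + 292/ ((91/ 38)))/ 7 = 10641/ 637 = 16.70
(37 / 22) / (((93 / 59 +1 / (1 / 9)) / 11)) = 2183 / 1248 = 1.75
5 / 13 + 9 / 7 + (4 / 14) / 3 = 482 / 273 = 1.77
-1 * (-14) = 14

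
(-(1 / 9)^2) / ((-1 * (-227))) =-1 / 18387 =-0.00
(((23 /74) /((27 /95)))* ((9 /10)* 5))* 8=39.37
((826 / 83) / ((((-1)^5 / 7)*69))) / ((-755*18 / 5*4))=2891 / 31131972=0.00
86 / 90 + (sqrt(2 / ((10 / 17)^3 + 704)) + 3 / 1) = 17*sqrt(7351973) / 864938 + 178 / 45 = 4.01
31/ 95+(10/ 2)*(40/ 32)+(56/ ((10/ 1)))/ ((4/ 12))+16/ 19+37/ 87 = 814721/ 33060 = 24.64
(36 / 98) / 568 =9 / 13916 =0.00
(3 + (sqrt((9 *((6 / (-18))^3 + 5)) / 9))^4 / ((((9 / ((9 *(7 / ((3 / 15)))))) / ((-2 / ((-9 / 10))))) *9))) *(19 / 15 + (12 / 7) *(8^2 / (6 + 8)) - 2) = 66548677687 / 43401015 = 1533.34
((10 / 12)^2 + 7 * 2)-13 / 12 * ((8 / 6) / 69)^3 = 1564030517 / 106436916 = 14.69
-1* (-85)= 85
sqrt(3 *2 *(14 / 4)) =4.58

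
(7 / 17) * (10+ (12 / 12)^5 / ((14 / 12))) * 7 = 532 / 17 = 31.29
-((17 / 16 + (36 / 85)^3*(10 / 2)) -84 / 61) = -7828981 / 119877200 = -0.07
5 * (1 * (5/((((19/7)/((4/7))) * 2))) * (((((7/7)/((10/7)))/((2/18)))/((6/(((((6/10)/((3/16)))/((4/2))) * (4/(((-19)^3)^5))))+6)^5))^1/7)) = -0.00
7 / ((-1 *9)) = -7 / 9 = -0.78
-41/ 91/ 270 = -41/ 24570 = -0.00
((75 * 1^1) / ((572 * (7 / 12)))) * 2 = 450 / 1001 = 0.45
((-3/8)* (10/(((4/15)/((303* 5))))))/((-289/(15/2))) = 5113125/9248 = 552.89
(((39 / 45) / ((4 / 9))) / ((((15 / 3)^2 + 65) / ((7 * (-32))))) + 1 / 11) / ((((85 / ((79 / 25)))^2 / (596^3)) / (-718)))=3727343646534566272 / 3725390625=1000524246.11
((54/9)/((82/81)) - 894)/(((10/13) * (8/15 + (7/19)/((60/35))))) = -53961102/34973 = -1542.94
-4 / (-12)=1 / 3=0.33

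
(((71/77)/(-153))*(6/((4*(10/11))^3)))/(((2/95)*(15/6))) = -0.01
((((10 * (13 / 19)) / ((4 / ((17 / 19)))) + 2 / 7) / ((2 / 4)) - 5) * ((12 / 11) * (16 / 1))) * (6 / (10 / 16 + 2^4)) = -31850496 / 3697001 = -8.62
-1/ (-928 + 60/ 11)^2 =-121/ 102981904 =-0.00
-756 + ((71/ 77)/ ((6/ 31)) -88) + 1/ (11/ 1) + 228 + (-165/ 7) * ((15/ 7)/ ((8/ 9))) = -8640847/ 12936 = -667.97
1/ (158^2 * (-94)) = -0.00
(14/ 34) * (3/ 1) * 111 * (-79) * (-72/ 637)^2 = -136375488/ 985439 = -138.39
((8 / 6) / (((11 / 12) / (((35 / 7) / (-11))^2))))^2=160000 / 1771561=0.09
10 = 10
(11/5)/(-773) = -11/3865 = -0.00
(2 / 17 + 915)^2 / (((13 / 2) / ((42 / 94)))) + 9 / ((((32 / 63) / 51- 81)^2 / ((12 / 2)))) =1126534583425473012 / 19569625995049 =57565.46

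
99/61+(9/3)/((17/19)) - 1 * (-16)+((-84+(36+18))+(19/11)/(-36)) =-3725471/410652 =-9.07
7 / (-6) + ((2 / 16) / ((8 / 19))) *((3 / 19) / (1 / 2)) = -103 / 96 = -1.07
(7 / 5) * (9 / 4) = 3.15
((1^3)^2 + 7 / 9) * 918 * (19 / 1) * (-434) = -13457472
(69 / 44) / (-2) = -69 / 88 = -0.78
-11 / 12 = -0.92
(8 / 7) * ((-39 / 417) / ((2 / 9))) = -468 / 973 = -0.48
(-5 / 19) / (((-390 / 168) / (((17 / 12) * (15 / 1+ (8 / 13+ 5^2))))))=20944 / 3211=6.52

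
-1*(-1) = 1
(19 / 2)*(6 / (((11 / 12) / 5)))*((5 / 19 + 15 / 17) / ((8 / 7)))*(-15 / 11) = -874125 / 2057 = -424.95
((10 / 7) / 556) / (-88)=-5 / 171248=-0.00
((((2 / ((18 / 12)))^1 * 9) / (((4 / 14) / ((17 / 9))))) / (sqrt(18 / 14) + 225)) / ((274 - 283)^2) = 20825 / 4783941 - 119 * sqrt(7) / 14351823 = 0.00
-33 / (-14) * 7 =33 / 2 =16.50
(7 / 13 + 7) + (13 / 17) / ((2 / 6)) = 2173 / 221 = 9.83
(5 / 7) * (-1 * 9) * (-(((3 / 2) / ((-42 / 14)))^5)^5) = -45 / 234881024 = -0.00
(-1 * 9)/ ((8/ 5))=-45/ 8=-5.62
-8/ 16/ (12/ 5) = -5/ 24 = -0.21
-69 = -69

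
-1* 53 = -53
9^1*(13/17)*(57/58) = 6669/986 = 6.76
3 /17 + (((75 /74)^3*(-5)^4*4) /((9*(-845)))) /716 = 36675684297 /208393330808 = 0.18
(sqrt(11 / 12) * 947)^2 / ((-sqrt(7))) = -9864899 * sqrt(7) / 84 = -310715.11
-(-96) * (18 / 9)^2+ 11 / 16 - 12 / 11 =383.60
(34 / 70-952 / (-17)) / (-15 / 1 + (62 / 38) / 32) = -1202016 / 318115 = -3.78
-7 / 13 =-0.54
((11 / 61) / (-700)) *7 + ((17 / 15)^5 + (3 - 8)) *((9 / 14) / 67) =-43915403 / 1379362500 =-0.03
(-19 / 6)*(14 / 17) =-133 / 51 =-2.61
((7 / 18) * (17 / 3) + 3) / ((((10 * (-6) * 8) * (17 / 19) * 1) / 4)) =-5339 / 110160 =-0.05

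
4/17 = 0.24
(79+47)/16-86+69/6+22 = -357/8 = -44.62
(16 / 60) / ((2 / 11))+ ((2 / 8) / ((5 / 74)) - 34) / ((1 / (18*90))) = -736268 / 15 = -49084.53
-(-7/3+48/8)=-11/3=-3.67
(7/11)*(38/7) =38/11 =3.45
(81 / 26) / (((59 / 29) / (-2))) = -2349 / 767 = -3.06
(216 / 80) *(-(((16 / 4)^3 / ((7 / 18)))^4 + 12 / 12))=-47552535788859 / 24010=-1980530436.85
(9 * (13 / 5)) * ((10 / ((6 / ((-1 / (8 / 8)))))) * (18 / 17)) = -702 / 17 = -41.29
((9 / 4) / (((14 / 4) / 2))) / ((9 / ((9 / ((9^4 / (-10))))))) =-0.00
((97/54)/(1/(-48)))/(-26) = 388/117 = 3.32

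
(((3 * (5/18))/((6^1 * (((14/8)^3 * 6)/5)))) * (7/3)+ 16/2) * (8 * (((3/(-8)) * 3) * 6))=-63904/147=-434.72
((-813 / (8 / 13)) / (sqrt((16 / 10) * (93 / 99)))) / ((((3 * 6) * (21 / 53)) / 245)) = -6535165 * sqrt(10230) / 17856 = -37017.77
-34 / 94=-17 / 47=-0.36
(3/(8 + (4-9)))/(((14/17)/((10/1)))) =85/7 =12.14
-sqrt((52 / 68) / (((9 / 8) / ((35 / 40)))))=-sqrt(1547) / 51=-0.77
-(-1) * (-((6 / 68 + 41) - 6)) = -1193 / 34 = -35.09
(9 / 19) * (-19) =-9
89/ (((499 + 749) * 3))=89/ 3744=0.02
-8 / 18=-4 / 9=-0.44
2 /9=0.22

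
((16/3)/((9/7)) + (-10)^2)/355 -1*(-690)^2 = -4563415688/9585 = -476099.71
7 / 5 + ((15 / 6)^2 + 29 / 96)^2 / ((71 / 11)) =26340607 / 3271680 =8.05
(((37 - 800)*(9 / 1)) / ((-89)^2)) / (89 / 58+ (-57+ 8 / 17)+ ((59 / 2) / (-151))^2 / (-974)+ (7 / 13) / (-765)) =175931123268405960 / 11160512932808797153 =0.02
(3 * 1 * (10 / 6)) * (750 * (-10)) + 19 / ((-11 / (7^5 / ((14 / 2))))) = -458119 / 11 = -41647.18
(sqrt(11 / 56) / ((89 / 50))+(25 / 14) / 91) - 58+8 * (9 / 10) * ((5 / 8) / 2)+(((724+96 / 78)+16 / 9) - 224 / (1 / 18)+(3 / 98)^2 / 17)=-16049425939 / 4775589+25 * sqrt(154) / 1246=-3360.47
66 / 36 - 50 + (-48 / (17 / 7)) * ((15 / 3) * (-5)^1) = 45487 / 102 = 445.95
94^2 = 8836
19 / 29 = 0.66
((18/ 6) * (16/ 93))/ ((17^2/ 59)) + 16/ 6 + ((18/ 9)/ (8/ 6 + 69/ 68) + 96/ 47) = 5.67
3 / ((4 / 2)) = 3 / 2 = 1.50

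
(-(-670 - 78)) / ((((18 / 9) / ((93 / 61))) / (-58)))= -2017356 / 61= -33071.41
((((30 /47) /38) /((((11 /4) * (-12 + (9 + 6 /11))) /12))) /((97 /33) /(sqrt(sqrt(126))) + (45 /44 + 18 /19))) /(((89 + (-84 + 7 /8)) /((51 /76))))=-545705011332480384 /302798710993182813113 -1522285097997312 * sqrt(14) /15936774262799095427 + 757085997600768 * 14^(1 /4) * sqrt(3) /15936774262799095427 + 1020294447803136 * 14^(3 /4) * sqrt(3) /15936774262799095427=-0.00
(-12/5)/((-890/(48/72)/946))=1.70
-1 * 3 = -3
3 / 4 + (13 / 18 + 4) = 197 / 36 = 5.47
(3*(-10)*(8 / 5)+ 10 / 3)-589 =-633.67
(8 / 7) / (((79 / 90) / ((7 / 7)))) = 720 / 553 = 1.30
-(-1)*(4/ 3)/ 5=4/ 15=0.27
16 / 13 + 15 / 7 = 307 / 91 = 3.37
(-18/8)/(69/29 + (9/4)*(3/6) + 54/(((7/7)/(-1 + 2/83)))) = 14442/315763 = 0.05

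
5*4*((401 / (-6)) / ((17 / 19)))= -76190 / 51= -1493.92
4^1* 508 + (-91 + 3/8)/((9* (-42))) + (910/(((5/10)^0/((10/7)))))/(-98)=42737651/21168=2018.97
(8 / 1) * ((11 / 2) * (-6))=-264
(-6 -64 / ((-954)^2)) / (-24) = 682595 / 2730348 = 0.25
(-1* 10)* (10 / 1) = -100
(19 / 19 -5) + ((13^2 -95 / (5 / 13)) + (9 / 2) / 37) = -6059 / 74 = -81.88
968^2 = 937024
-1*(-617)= 617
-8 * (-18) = 144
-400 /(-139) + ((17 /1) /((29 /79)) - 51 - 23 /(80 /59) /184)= -4912389 /2579840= -1.90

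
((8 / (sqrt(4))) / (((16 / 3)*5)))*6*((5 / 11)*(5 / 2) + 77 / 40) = 12123 / 4400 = 2.76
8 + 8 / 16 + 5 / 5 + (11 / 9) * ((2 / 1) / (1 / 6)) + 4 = 169 / 6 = 28.17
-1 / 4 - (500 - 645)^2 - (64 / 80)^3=-10512881 / 500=-21025.76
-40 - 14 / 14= -41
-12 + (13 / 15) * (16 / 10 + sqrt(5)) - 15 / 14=-12269 / 1050 + 13 * sqrt(5) / 15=-9.75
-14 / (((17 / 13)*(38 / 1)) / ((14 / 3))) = -1274 / 969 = -1.31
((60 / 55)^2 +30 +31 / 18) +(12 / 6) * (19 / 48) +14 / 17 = 5113661 / 148104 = 34.53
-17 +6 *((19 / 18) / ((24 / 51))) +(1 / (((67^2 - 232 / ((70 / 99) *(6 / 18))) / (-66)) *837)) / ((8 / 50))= -969689515 / 273783816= -3.54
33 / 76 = 0.43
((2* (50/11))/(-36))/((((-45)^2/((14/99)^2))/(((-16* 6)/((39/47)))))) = 294784/1021724847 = 0.00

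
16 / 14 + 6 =50 / 7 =7.14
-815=-815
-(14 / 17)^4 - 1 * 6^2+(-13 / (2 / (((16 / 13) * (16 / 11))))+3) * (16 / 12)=-132228656 / 2756193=-47.98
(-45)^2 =2025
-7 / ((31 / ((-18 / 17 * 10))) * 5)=252 / 527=0.48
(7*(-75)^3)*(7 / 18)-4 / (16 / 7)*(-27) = -4593561 / 4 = -1148390.25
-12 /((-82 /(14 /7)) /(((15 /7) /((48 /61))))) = 915 /1148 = 0.80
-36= -36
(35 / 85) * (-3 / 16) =-21 / 272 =-0.08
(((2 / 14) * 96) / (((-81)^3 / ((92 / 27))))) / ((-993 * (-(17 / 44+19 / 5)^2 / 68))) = -9689292800 / 28200974442734079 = -0.00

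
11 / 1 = 11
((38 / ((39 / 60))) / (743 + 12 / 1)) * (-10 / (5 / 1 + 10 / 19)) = -5776 / 41223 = -0.14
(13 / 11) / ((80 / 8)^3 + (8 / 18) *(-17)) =117 / 98252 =0.00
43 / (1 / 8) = 344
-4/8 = -1/2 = -0.50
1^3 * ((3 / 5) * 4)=12 / 5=2.40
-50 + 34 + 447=431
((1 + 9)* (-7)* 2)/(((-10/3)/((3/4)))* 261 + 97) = 140/1063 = 0.13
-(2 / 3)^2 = -4 / 9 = -0.44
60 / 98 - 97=-4723 / 49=-96.39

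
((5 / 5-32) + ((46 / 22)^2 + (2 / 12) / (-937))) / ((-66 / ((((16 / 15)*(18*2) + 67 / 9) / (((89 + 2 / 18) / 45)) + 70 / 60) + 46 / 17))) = 2502731019620 / 229548629673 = 10.90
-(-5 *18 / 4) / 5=9 / 2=4.50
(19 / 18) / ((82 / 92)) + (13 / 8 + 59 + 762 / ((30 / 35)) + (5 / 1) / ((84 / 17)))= 19668433 / 20664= 951.82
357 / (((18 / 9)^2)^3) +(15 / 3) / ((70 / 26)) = 3331 / 448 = 7.44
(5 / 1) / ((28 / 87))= 435 / 28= 15.54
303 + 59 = 362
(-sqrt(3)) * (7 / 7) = -sqrt(3) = -1.73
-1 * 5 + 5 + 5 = 5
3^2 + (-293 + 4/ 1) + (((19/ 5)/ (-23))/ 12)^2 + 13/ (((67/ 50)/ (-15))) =-54294419813/ 127594800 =-425.52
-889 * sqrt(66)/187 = -38.62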